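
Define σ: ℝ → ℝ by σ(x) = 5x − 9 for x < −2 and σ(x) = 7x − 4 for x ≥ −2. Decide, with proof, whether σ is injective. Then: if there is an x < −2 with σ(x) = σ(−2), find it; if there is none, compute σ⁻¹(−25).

-16/5

Both pieces are strictly increasing (slopes 5 and 7), so each is injective on its own interval.
The left piece maps (−∞, −2) onto (−∞, −19); the right piece maps [−2, ∞) onto [−18, ∞).
These images are disjoint, so no value is attained by both pieces. Hence σ is injective.
Because the two images are disjoint, no x < −2 has σ(x) = σ(−2), so we compute σ⁻¹(−25): −25 lies in (−∞, −19), so solve 5x − 9 = −25: x = (−25 + 9)/5 = −16/5.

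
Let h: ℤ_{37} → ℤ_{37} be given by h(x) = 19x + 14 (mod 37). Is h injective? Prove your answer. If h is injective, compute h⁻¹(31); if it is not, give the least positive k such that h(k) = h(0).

34

Recall: h is injective when h(a) = h(b) forces a = b.
Suppose h(a) = h(b) in ℤ_{37}. Then 19a + 14 ≡ 19b + 14 (mod 37), thus 19(a − b) ≡ 0 (mod 37).
Since gcd(19, 37) = 1, 19 is invertible modulo 37, therefore a − b ≡ 0 (mod 37), i.e. a = b.
So h is injective.
We now compute 19⁻¹ mod 37 explicitly. Euclid's algorithm: 37 = 1·19 + 18, 19 = 1·18 + 1; back-substituting gives 1 = 2·19 − 1·37, so 19⁻¹ ≡ 2 (mod 37).
Since h is injective, we compute h⁻¹(31): solve 19x + 14 ≡ 31 (mod 37), i.e. 19x ≡ 17 (mod 37).
Multiplying by 19⁻¹ = 2 gives x ≡ 2·17 = 34 ≡ 34 (mod 37).
Check: h(34) = 19·34 + 14 = 660 = 17·37 + 31 ≡ 31 (mod 37).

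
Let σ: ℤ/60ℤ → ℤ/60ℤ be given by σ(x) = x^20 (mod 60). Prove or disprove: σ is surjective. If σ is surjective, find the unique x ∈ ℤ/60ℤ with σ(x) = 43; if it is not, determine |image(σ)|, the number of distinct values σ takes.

σ(2): Repeated squaring mod 60: 2^1 ≡ 2, 2^2 ≡ 2² = 4, 2^4 ≡ 4² = 16, 2^8 ≡ 16² = 256 ≡ 16, 2^16 ≡ 16² = 256 ≡ 16. Since 20 = 16 + 4, 2^20 ≡ 16·16: 16·16 = 256 ≡ 16. So 2^20 ≡ 16 (mod 60).
σ(4): Repeated squaring mod 60: 4^1 ≡ 4, 4^2 ≡ 4² = 16, 4^4 ≡ 16² = 256 ≡ 16, 4^8 ≡ 16² = 256 ≡ 16, 4^16 ≡ 16² = 256 ≡ 16. Since 20 = 16 + 4, 4^20 ≡ 16·16: 16·16 = 256 ≡ 16. So 4^20 ≡ 16 (mod 60).
So σ(2) = σ(4) = 16 while 2 ≠ 4, hence σ is not injective.
A non-injective map from the 60-element set ℤ/60ℤ to itself takes at most 59 distinct values, so it cannot be surjective. Thus σ is not surjective.
Since σ is not surjective, we determine |image(σ)|. Computing x^20 mod 60 for each x (by repeated squaring, reducing mod 60 at every step), the values σ(0), σ(1), …, σ(59) are: 0, 1, 16, 21, 16, 25, 36, 1, 16, 21, 40, 1, 36, 1, 16, 45, 16, 1, 36, 1, 40, 21, 16, 1, 36, 25, 16, 21, 16, 1, 0, 1, 16, 21, 16, 25, 36, 1, 16, 21, 40, 1, 36, 1, 16, 45, 16, 1, 36, 1, 40, 21, 16, 1, 36, 25, 16, 21, 16, 1.
The distinct values are {0, 1, 16, 21, 25, 36, 40, 45}; there are 8 of them.

8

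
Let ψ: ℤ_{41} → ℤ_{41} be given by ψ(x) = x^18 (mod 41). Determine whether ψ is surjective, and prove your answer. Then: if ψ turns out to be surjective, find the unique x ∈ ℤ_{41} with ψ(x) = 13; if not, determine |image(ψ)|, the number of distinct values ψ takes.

21

ψ(20): Repeated squaring mod 41: 20^1 ≡ 20, 20^2 ≡ 20² = 400 ≡ 31, 20^4 ≡ 31² = 961 ≡ 18, 20^8 ≡ 18² = 324 ≡ 37, 20^16 ≡ 37² = 1369 ≡ 16. Since 18 = 16 + 2, 20^18 ≡ 16·31: 16·31 = 496 ≡ 4. So 20^18 ≡ 4 (mod 41).
ψ(21): Repeated squaring mod 41: 21^1 ≡ 21, 21^2 ≡ 21² = 441 ≡ 31, 21^4 ≡ 31² = 961 ≡ 18, 21^8 ≡ 18² = 324 ≡ 37, 21^16 ≡ 37² = 1369 ≡ 16. Since 18 = 16 + 2, 21^18 ≡ 16·31: 16·31 = 496 ≡ 4. So 21^18 ≡ 4 (mod 41).
So ψ(20) = ψ(21) = 4 while 20 ≠ 21, hence ψ is not injective.
A non-injective map from the 41-element set ℤ_{41} to itself takes at most 40 distinct values, so it cannot be surjective. Therefore ψ is not surjective.
Since ψ is not surjective, we determine |image(ψ)|. Computing x^18 mod 41 for each x (by repeated squaring, reducing mod 41 at every step), the values ψ(0), ψ(1), …, ψ(40) are: 0, 1, 31, 9, 18, 23, 33, 5, 25, 40, 16, 21, 39, 8, 32, 2, 37, 20, 10, 36, 4, 4, 36, 10, 20, 37, 2, 32, 8, 39, 21, 16, 40, 25, 5, 33, 23, 18, 9, 31, 1.
The distinct values are {0, 1, 2, 4, 5, 8, 9, 10, 16, 18, 20, 21, 23, 25, 31, 32, 33, 36, 37, 39, 40}; there are 21 of them.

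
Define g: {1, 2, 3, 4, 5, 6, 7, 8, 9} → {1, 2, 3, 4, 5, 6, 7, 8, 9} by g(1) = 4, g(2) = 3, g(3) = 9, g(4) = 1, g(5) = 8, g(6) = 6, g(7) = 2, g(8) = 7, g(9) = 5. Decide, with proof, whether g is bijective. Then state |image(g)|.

The values 4, 3, 9, 1, 8, 6, 2, 7, 5 are a permutation of {1, 2, 3, 4, 5, 6, 7, 8, 9}: each element appears exactly once.
So g is injective and surjective, hence bijective.
The image of g is {1, 2, 3, 4, 5, 6, 7, 8, 9}, which has 9 elements.

9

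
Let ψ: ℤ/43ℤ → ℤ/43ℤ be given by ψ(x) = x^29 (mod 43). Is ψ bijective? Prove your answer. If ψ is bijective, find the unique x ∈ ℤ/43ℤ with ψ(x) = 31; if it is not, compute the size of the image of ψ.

Since 43 is prime, the nonzero elements of ℤ/43ℤ form a cyclic group of order 42.
As gcd(29, 42) = 1, raising to the 29th power is a bijection on this group: if u^29 ≡ v^29 then (uv^{−1})^29 = 1, and the only element of order dividing gcd(29, 42) = 1 is 1, so u = v.
With ψ(0) = 0 this makes ψ injective on all of ℤ/43ℤ, hence bijective (finite equal-size domain and codomain). In particular ψ is bijective.
Since ψ is bijective, we find the preimage of 31. The inverse of x ↦ x^29 on (ℤ/43ℤ)^× is x ↦ x^29, because 29·29 = 841 = 20·42 + 1 ≡ 1 (mod 42) and x^{42} = 1 for x ≠ 0 (Fermat). So ψ⁻¹(31) = 31^29 mod 43.
Repeated squaring mod 43: 31^1 ≡ 31, 31^2 ≡ 31² = 961 ≡ 15, 31^4 ≡ 15² = 225 ≡ 10, 31^8 ≡ 10² = 100 ≡ 14, 31^16 ≡ 14² = 196 ≡ 24. Since 29 = 16 + 8 + 4 + 1, 31^29 ≡ 24·14·10·31: 24·14 = 336 ≡ 35, then 35·10 = 350 ≡ 6, then 6·31 = 186 ≡ 14. So 31^29 ≡ 14 (mod 43).
Hence ψ⁻¹(31) = 14.

14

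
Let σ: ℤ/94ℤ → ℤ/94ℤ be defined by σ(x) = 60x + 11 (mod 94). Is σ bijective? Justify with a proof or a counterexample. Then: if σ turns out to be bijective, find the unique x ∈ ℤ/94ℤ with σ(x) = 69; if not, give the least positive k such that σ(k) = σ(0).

Recall that injectivity means: for all u, v in the domain, σ(u) = σ(v) implies u = v.
We have gcd(60, 94) = 2 > 1. Taking u = 0 and v = 47: σ(0) = 11 and σ(47) = 60·47 + 11 = 2831 ≡ 11 (mod 94).
So σ(0) = σ(47) while 0 ≠ 47, therefore σ is not injective, hence not bijective.
Since σ is not bijective, we find the least positive k with σ(k) = σ(0): this means 60k ≡ 0 (mod 94), i.e. 94 ∣ 60k. Since gcd(60, 94) = 2, dividing through by 2 this holds exactly when 47 ∣ 30k, and as gcd(30, 47) = 1, exactly when 47 ∣ k.
The smallest positive such k is 47.

47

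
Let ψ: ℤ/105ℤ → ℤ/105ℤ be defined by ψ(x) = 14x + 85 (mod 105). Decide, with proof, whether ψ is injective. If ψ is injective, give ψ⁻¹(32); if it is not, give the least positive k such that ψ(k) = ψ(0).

We have gcd(14, 105) = 7 > 1. Taking u = 0 and v = 15: ψ(0) = 85 and ψ(15) = 14·15 + 85 = 295 ≡ 85 (mod 105).
So ψ(0) = ψ(15) while 0 ≠ 15, hence ψ is not injective.
Since ψ is not injective, we find the least positive k with ψ(k) = ψ(0): this means 14k ≡ 0 (mod 105), i.e. 105 ∣ 14k. Since gcd(14, 105) = 7, dividing through by 7 this holds exactly when 15 ∣ 2k, and as gcd(2, 15) = 1, exactly when 15 ∣ k.
The smallest positive such k is 15.

15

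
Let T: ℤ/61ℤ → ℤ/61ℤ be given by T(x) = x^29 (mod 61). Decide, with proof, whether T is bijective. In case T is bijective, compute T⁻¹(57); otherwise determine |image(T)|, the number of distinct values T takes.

15

Since 61 is prime, the nonzero elements of ℤ/61ℤ form a cyclic group of order 60.
As gcd(29, 60) = 1, raising to the 29th power is a bijection on this group: if a^29 ≡ b^29 then (ab^{−1})^29 = 1, and the only element of order dividing gcd(29, 60) = 1 is 1, so a = b.
With T(0) = 0 this makes T injective on all of ℤ/61ℤ, hence bijective (finite equal-size domain and codomain). In particular T is bijective.
Since T is bijective, we find the preimage of 57. The inverse of x ↦ x^29 on (ℤ/61ℤ)^× is x ↦ x^29, because 29·29 = 841 = 14·60 + 1 ≡ 1 (mod 60) and x^{60} = 1 for x ≠ 0 (Fermat). So T⁻¹(57) = 57^29 mod 61.
Repeated squaring mod 61: 57^1 ≡ 57, 57^2 ≡ 57² = 3249 ≡ 16, 57^4 ≡ 16² = 256 ≡ 12, 57^8 ≡ 12² = 144 ≡ 22, 57^16 ≡ 22² = 484 ≡ 57. Since 29 = 16 + 8 + 4 + 1, 57^29 ≡ 57·22·12·57: 57·22 = 1254 ≡ 34, then 34·12 = 408 ≡ 42, then 42·57 = 2394 ≡ 15. So 57^29 ≡ 15 (mod 61).
Hence T⁻¹(57) = 15.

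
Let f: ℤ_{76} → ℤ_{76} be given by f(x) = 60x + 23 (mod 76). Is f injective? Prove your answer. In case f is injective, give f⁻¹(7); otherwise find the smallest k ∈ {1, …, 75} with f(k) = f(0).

19

We have gcd(60, 76) = 4 > 1. Taking u = 0 and v = 19: f(0) = 23 and f(19) = 60·19 + 23 = 1163 ≡ 23 (mod 76).
So f(0) = f(19) while 0 ≠ 19, hence f is not injective.
Since f is not injective, we find the least positive k with f(k) = f(0): this means 60k ≡ 0 (mod 76), i.e. 76 ∣ 60k. Since gcd(60, 76) = 4, dividing through by 4 this holds exactly when 19 ∣ 15k, and as gcd(15, 19) = 1, exactly when 19 ∣ k.
The smallest positive such k is 19.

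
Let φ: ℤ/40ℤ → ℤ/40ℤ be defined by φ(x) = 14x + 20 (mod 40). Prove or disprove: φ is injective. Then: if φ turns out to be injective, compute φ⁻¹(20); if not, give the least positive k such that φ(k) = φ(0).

Recall that injectivity means: for all a, b in the domain, φ(a) = φ(b) implies a = b.
We have gcd(14, 40) = 2 > 1. Taking a = 0 and b = 20: φ(0) = 20 and φ(20) = 14·20 + 20 = 300 ≡ 20 (mod 40).
So φ(0) = φ(20) while 0 ≠ 20, hence φ is not injective.
Since φ is not injective, we find the least positive k with φ(k) = φ(0): this means 14k ≡ 0 (mod 40), i.e. 40 ∣ 14k. Since gcd(14, 40) = 2, dividing through by 2 this holds exactly when 20 ∣ 7k, and as gcd(7, 20) = 1, exactly when 20 ∣ k.
The smallest positive such k is 20.

20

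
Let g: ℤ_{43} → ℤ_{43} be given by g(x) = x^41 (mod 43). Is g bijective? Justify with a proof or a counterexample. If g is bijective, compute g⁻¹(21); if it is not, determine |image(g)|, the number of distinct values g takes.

41

Since 43 is prime, the nonzero elements of ℤ_{43} form a cyclic group of order 42.
As gcd(41, 42) = 1, raising to the 41st power is a bijection on this group: if a^41 ≡ b^41 then (ab^{−1})^41 = 1, and the only element of order dividing gcd(41, 42) = 1 is 1, so a = b.
With g(0) = 0 this makes g injective on all of ℤ_{43}, hence bijective (finite equal-size domain and codomain). In particular g is bijective.
Since g is bijective, we find the preimage of 21. The inverse of x ↦ x^41 on (ℤ_{43})^× is x ↦ x^41, because 41·41 = 1681 = 40·42 + 1 ≡ 1 (mod 42) and x^{42} = 1 for x ≠ 0 (Fermat). So g⁻¹(21) = 21^41 mod 43.
Repeated squaring mod 43: 21^1 ≡ 21, 21^2 ≡ 21² = 441 ≡ 11, 21^4 ≡ 11² = 121 ≡ 35, 21^8 ≡ 35² = 1225 ≡ 21, 21^16 ≡ 21² = 441 ≡ 11, 21^32 ≡ 11² = 121 ≡ 35. Since 41 = 32 + 8 + 1, 21^41 ≡ 35·21·21: 35·21 = 735 ≡ 4, then 4·21 = 84 ≡ 41. So 21^41 ≡ 41 (mod 43).
Hence g⁻¹(21) = 41.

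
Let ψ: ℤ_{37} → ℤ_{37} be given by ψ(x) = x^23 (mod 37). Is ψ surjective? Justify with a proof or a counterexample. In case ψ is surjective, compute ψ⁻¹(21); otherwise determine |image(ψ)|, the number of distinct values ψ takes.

3

Since 37 is prime, the nonzero elements of ℤ_{37} form a cyclic group of order 36.
As gcd(23, 36) = 1, raising to the 23rd power is a bijection on this group: if x_1^23 ≡ x_2^23 then (x_1x_2^{−1})^23 = 1, and the only element of order dividing gcd(23, 36) = 1 is 1, so x_1 = x_2.
With ψ(0) = 0 this makes ψ injective on all of ℤ_{37}, hence bijective (finite equal-size domain and codomain). In particular ψ is surjective.
Since ψ is surjective, we find the preimage of 21. The inverse of x ↦ x^23 on (ℤ_{37})^× is x ↦ x^11, because 23·11 = 253 = 7·36 + 1 ≡ 1 (mod 36) and x^{36} = 1 for x ≠ 0 (Fermat). So ψ⁻¹(21) = 21^11 mod 37.
Repeated squaring mod 37: 21^1 ≡ 21, 21^2 ≡ 21² = 441 ≡ 34, 21^4 ≡ 34² = 1156 ≡ 9, 21^8 ≡ 9² = 81 ≡ 7. Since 11 = 8 + 2 + 1, 21^11 ≡ 7·34·21: 7·34 = 238 ≡ 16, then 16·21 = 336 ≡ 3. So 21^11 ≡ 3 (mod 37).
Hence ψ⁻¹(21) = 3.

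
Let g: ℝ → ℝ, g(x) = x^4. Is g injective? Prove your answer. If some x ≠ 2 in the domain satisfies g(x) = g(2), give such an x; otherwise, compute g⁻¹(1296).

-2

g(2) = 16 = (−2)^4 = g(−2) (since 4 is even), with 2 ≠ −2. So g is not injective.
For the follow-up, such an x exists: taking x = −2 ∈ ℝ gives g(−2) = 16 = g(2) with −2 ≠ 2.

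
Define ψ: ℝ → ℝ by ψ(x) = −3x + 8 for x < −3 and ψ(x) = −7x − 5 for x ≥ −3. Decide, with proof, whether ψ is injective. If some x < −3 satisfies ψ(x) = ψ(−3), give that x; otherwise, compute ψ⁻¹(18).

Both pieces are strictly decreasing (slopes −3 and −7), so each is injective on its own interval.
The left piece maps (−∞, −3) onto (17, ∞); the right piece maps [−3, ∞) onto (−∞, 16].
These images are disjoint, so no value is attained by both pieces. So ψ is injective.
Because the two images are disjoint, no x < −3 has ψ(x) = ψ(−3), so we compute ψ⁻¹(18): 18 lies in (17, ∞), so solve −3x + 8 = 18: x = (18 − 8)/(−3) = −10/3.

-10/3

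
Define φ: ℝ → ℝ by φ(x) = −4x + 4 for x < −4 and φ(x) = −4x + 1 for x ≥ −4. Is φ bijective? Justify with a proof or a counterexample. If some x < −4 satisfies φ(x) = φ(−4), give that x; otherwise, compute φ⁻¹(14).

Both pieces are strictly decreasing (slopes −4 and −4), so each is injective on its own interval.
The left piece maps (−∞, −4) onto (20, ∞); the right piece maps [−4, ∞) onto (−∞, 17].
The images leave a gap (20 has no preimage), so φ is not surjective, hence not bijective.
Because the two images are disjoint, no x < −4 has φ(x) = φ(−4), so we compute φ⁻¹(14): 14 lies in (−∞, 17], so solve −4x + 1 = 14: x = (14 − 1)/(−4) = −13/4.

-13/4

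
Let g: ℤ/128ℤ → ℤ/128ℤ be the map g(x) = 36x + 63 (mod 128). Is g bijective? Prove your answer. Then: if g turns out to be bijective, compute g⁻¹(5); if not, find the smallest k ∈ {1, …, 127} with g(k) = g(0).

By definition, g is injective if g(x_1) = g(x_2) implies x_1 = x_2.
We have gcd(36, 128) = 4 > 1. Taking x_1 = 0 and x_2 = 32: g(0) = 63 and g(32) = 36·32 + 63 = 1215 ≡ 63 (mod 128).
So g(0) = g(32) while 0 ≠ 32, hence g is not injective, hence not bijective.
Since g is not bijective, we find the least positive k with g(k) = g(0): this means 36k ≡ 0 (mod 128), i.e. 128 ∣ 36k. Since gcd(36, 128) = 4, dividing through by 4 this holds exactly when 32 ∣ 9k, and as gcd(9, 32) = 1, exactly when 32 ∣ k.
The smallest positive such k is 32.

32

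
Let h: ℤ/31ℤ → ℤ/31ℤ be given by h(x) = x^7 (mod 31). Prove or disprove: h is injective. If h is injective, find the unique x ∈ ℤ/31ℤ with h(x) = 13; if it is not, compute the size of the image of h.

11

Since 31 is prime, the nonzero elements of ℤ/31ℤ form a cyclic group of order 30.
As gcd(7, 30) = 1, raising to the 7th power is a bijection on this group: if s^7 ≡ t^7 then (st^{−1})^7 = 1, and the only element of order dividing gcd(7, 30) = 1 is 1, so s = t.
With h(0) = 0 this makes h injective on all of ℤ/31ℤ, hence bijective (finite equal-size domain and codomain). In particular h is injective.
Since h is injective, we find the preimage of 13. The inverse of x ↦ x^7 on (ℤ/31ℤ)^× is x ↦ x^13, because 7·13 = 91 = 3·30 + 1 ≡ 1 (mod 30) and x^{30} = 1 for x ≠ 0 (Fermat). So h⁻¹(13) = 13^13 mod 31.
Repeated squaring mod 31: 13^1 ≡ 13, 13^2 ≡ 13² = 169 ≡ 14, 13^4 ≡ 14² = 196 ≡ 10, 13^8 ≡ 10² = 100 ≡ 7. Since 13 = 8 + 4 + 1, 13^13 ≡ 7·10·13: 7·10 = 70 ≡ 8, then 8·13 = 104 ≡ 11. So 13^13 ≡ 11 (mod 31).
Hence h⁻¹(13) = 11.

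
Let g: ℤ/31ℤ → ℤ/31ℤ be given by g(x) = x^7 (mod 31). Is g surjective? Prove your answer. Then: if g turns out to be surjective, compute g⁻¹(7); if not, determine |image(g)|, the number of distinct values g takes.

Since 31 is prime, the nonzero elements of ℤ/31ℤ form a cyclic group of order 30.
As gcd(7, 30) = 1, raising to the 7th power is a bijection on this group: if u^7 ≡ v^7 then (uv^{−1})^7 = 1, and the only element of order dividing gcd(7, 30) = 1 is 1, so u = v.
With g(0) = 0 this makes g injective on all of ℤ/31ℤ, hence bijective (finite equal-size domain and codomain). In particular g is surjective.
Since g is surjective, we find the preimage of 7. The inverse of x ↦ x^7 on (ℤ/31ℤ)^× is x ↦ x^13, because 7·13 = 91 = 3·30 + 1 ≡ 1 (mod 30) and x^{30} = 1 for x ≠ 0 (Fermat). So g⁻¹(7) = 7^13 mod 31.
Repeated squaring mod 31: 7^1 ≡ 7, 7^2 ≡ 7² = 49 ≡ 18, 7^4 ≡ 18² = 324 ≡ 14, 7^8 ≡ 14² = 196 ≡ 10. Since 13 = 8 + 4 + 1, 7^13 ≡ 10·14·7: 10·14 = 140 ≡ 16, then 16·7 = 112 ≡ 19. So 7^13 ≡ 19 (mod 31).
Hence g⁻¹(7) = 19.

19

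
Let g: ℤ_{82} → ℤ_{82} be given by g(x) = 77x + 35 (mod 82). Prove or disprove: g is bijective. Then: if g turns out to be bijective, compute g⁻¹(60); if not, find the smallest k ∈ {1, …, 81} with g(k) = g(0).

77

Suppose g(u) = g(v) in ℤ_{82}. Then 77u + 35 ≡ 77v + 35 (mod 82), so 77(u − v) ≡ 0 (mod 82).
Since gcd(77, 82) = 1, 77 is invertible modulo 82, therefore u − v ≡ 0 (mod 82), i.e. u = v.
We now compute 77⁻¹ mod 82 explicitly. Euclid's algorithm: 82 = 1·77 + 5, 77 = 15·5 + 2, 5 = 2·2 + 1; back-substituting gives 1 = 49·77 − 46·82, so 77⁻¹ ≡ 49 (mod 82).
For any y ∈ ℤ_{82}, x = 49(y − 35) mod 82 satisfies g(x) = 77·49(y − 35) + 35 ≡ y (since 77·49 ≡ 1 mod 82). So every y has a preimage.
Hence g is bijective.
Since g is bijective, we find g⁻¹(60): we need 77x ≡ 60 − 35 ≡ 25 (mod 82). Using 77⁻¹ = 49: x ≡ 49·25 = 1225 = 14·82 + 77, so x = 77.
Check: g(77) = 77·77 + 35 = 5964 = 72·82 + 60 ≡ 60 (mod 82).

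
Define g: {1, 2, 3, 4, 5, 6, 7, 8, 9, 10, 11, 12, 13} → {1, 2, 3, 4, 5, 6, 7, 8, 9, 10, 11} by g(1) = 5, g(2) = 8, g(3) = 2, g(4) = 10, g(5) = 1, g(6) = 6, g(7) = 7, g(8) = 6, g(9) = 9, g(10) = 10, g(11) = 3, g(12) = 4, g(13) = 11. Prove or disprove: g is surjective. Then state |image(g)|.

11

Every element of the codomain has a preimage: 1 = g(5), 2 = g(3), 3 = g(11), 4 = g(12), 5 = g(1), 6 = g(6), 7 = g(7), 8 = g(2), 9 = g(9), 10 = g(4), 11 = g(13).
So g is surjective.
The image of g is {1, 2, 3, 4, 5, 6, 7, 8, 9, 10, 11}, which has 11 elements.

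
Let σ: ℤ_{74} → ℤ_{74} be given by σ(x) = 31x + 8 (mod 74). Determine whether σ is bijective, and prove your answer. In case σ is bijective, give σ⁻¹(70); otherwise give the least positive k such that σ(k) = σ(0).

2

If σ(u) = σ(v), then 31u ≡ 31v (mod 74). Because gcd(31, 74) = 1, we may cancel 31 to get u ≡ v (mod 74).
We now compute 31⁻¹ mod 74 explicitly. Euclid's algorithm: 74 = 2·31 + 12, 31 = 2·12 + 7, 12 = 1·7 + 5, 7 = 1·5 + 2, 5 = 2·2 + 1; back-substituting gives 1 = 43·31 − 18·74, so 31⁻¹ ≡ 43 (mod 74).
Then y ↦ 43(y − 8) is a two-sided inverse to σ, so every y ∈ ℤ_{74} has a preimage.
Therefore σ is bijective.
Since σ is bijective, we find σ⁻¹(70): we need 31x ≡ 70 − 8 ≡ 62 (mod 74). Using 31⁻¹ = 43: x ≡ 43·62 = 2666 = 36·74 + 2, so x = 2.
Check: σ(2) = 31·2 + 8 = 70 ≡ 70 (mod 74).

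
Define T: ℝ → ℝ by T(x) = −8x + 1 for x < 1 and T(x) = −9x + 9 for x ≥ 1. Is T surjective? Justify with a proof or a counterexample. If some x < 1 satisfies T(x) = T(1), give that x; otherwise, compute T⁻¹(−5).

Both pieces are strictly decreasing (slopes −8 and −9), so each is injective on its own interval.
The left piece maps (−∞, 1) onto (−7, ∞); the right piece maps [1, ∞) onto (−∞, 0].
The union (−7, ∞) ∪ (−∞, 0] covers ℝ, so T is surjective.
For the follow-up: the images overlap, so an x < 1 with T(x) = T(1) exists. T(1) = 0; solving −8x + 1 = 0 for x < 1 gives x = (0 − 1)/(−8) = 1/8.

1/8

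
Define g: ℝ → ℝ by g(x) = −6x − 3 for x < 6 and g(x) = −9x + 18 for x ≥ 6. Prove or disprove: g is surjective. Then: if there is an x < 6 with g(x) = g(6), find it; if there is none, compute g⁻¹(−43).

Both pieces are strictly decreasing (slopes −6 and −9), so each is injective on its own interval.
The left piece maps (−∞, 6) onto (−39, ∞); the right piece maps [6, ∞) onto (−∞, −36].
The union (−39, ∞) ∪ (−∞, −36] covers ℝ, so g is surjective.
For the follow-up: the images overlap, so an x < 6 with g(x) = g(6) exists. g(6) = −36; solving −6x − 3 = −36 for x < 6 gives x = (−36 + 3)/(−6) = 11/2.

11/2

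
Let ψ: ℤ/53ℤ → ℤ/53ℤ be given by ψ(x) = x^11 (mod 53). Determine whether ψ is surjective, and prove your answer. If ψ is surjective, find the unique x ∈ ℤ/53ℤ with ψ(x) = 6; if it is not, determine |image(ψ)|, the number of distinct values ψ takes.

37

Since 53 is prime, the nonzero elements of ℤ/53ℤ form a cyclic group of order 52.
As gcd(11, 52) = 1, raising to the 11th power is a bijection on this group: if x_1^11 ≡ x_2^11 then (x_1x_2^{−1})^11 = 1, and the only element of order dividing gcd(11, 52) = 1 is 1, so x_1 = x_2.
With ψ(0) = 0 this makes ψ injective on all of ℤ/53ℤ, hence bijective (finite equal-size domain and codomain). In particular ψ is surjective.
Since ψ is surjective, we find the preimage of 6. The inverse of x ↦ x^11 on (ℤ/53ℤ)^× is x ↦ x^19, because 11·19 = 209 = 4·52 + 1 ≡ 1 (mod 52) and x^{52} = 1 for x ≠ 0 (Fermat). So ψ⁻¹(6) = 6^19 mod 53.
Repeated squaring mod 53: 6^1 ≡ 6, 6^2 ≡ 6² = 36, 6^4 ≡ 36² = 1296 ≡ 24, 6^8 ≡ 24² = 576 ≡ 46, 6^16 ≡ 46² = 2116 ≡ 49. Since 19 = 16 + 2 + 1, 6^19 ≡ 49·36·6: 49·36 = 1764 ≡ 15, then 15·6 = 90 ≡ 37. So 6^19 ≡ 37 (mod 53).
Hence ψ⁻¹(6) = 37.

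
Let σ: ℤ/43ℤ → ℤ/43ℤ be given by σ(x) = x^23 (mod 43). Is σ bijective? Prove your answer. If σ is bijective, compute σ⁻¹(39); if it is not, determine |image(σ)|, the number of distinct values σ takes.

Since 43 is prime, the nonzero elements of ℤ/43ℤ form a cyclic group of order 42.
As gcd(23, 42) = 1, raising to the 23rd power is a bijection on this group: if u^23 ≡ v^23 then (uv^{−1})^23 = 1, and the only element of order dividing gcd(23, 42) = 1 is 1, so u = v.
With σ(0) = 0 this makes σ injective on all of ℤ/43ℤ, hence bijective (finite equal-size domain and codomain). In particular σ is bijective.
Since σ is bijective, we find the preimage of 39. The inverse of x ↦ x^23 on (ℤ/43ℤ)^× is x ↦ x^11, because 23·11 = 253 = 6·42 + 1 ≡ 1 (mod 42) and x^{42} = 1 for x ≠ 0 (Fermat). So σ⁻¹(39) = 39^11 mod 43.
Repeated squaring mod 43: 39^1 ≡ 39, 39^2 ≡ 39² = 1521 ≡ 16, 39^4 ≡ 16² = 256 ≡ 41, 39^8 ≡ 41² = 1681 ≡ 4. Since 11 = 8 + 2 + 1, 39^11 ≡ 4·16·39: 4·16 = 64 ≡ 21, then 21·39 = 819 ≡ 2. So 39^11 ≡ 2 (mod 43).
Hence σ⁻¹(39) = 2.

2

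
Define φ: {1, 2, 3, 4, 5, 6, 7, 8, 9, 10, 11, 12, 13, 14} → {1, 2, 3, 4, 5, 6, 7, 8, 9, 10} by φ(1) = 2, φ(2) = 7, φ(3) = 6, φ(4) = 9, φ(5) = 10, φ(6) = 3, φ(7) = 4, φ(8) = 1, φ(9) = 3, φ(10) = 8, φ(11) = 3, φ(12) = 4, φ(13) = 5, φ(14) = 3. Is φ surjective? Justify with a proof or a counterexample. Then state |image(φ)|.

Every element of the codomain has a preimage: 1 = φ(8), 2 = φ(1), 3 = φ(6), 4 = φ(7), 5 = φ(13), 6 = φ(3), 7 = φ(2), 8 = φ(10), 9 = φ(4), 10 = φ(5).
Hence φ is surjective.
The image of φ is {1, 2, 3, 4, 5, 6, 7, 8, 9, 10}, which has 10 elements.

10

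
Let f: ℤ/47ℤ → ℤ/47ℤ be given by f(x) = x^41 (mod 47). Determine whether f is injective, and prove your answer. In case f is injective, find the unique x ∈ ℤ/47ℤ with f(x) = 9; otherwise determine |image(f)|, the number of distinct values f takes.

6

Since 47 is prime, the nonzero elements of ℤ/47ℤ form a cyclic group of order 46.
As gcd(41, 46) = 1, raising to the 41st power is a bijection on this group: if s^41 ≡ t^41 then (st^{−1})^41 = 1, and the only element of order dividing gcd(41, 46) = 1 is 1, so s = t.
With f(0) = 0 this makes f injective on all of ℤ/47ℤ, hence bijective (finite equal-size domain and codomain). In particular f is injective.
Since f is injective, we find the preimage of 9. The inverse of x ↦ x^41 on (ℤ/47ℤ)^× is x ↦ x^9, because 41·9 = 369 = 8·46 + 1 ≡ 1 (mod 46) and x^{46} = 1 for x ≠ 0 (Fermat). So f⁻¹(9) = 9^9 mod 47.
Repeated squaring mod 47: 9^1 ≡ 9, 9^2 ≡ 9² = 81 ≡ 34, 9^4 ≡ 34² = 1156 ≡ 28, 9^8 ≡ 28² = 784 ≡ 32. Since 9 = 8 + 1, 9^9 ≡ 32·9: 32·9 = 288 ≡ 6. So 9^9 ≡ 6 (mod 47).
Hence f⁻¹(9) = 6.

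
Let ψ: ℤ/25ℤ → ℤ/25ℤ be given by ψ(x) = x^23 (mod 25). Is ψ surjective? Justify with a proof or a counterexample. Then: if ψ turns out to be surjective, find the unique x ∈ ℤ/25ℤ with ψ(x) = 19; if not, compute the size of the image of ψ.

21

ψ(0) = 0^23 = 0.
ψ(5): Repeated squaring mod 25: 5^1 ≡ 5, 5^2 ≡ 5² = 25 ≡ 0, 5^4 ≡ 0² = 0, 5^8 ≡ 0² = 0, 5^16 ≡ 0² = 0. Since 23 = 16 + 4 + 2 + 1, 5^23 ≡ 0·0·0·5: 0·0 = 0, then 0·0 = 0, then 0·5 = 0. So 5^23 ≡ 0 (mod 25).
So ψ(0) = ψ(5) = 0 while 0 ≠ 5, therefore ψ is not injective.
A non-injective map from the 25-element set ℤ/25ℤ to itself takes at most 24 distinct values, so it cannot be surjective. Therefore ψ is not surjective.
Since ψ is not surjective, we determine |image(ψ)|. Computing x^23 mod 25 for each x (by repeated squaring, reducing mod 25 at every step), the values ψ(0), ψ(1), …, ψ(24) are: 0, 1, 8, 2, 14, 0, 16, 18, 12, 4, 0, 6, 3, 22, 19, 0, 21, 13, 7, 9, 0, 11, 23, 17, 24.
The distinct values are {0, 1, 2, 3, 4, 6, 7, 8, 9, 11, 12, 13, 14, 16, 17, 18, 19, 21, 22, 23, 24}; there are 21 of them.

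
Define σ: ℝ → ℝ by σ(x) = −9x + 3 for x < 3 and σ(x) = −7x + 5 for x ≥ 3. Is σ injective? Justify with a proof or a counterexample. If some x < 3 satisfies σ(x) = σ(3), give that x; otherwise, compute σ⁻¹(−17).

Both pieces are strictly decreasing (slopes −9 and −7), so each is injective on its own interval.
The left piece maps (−∞, 3) onto (−24, ∞); the right piece maps [3, ∞) onto (−∞, −16].
These images overlap. In particular σ(3) = −16 (right piece), and solving −9x + 3 = −16 on the left piece gives x = 19/9 < 3.
So σ(19/9) = σ(3) with 19/9 ≠ 3, and σ is not injective. This x = 19/9 is the requested value below 3.

19/9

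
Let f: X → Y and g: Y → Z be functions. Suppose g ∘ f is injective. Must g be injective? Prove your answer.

No. Take X = {1}, Y = {1, 2, 3, 4}, Z = {1, 2, 3, 4}, f(a) = a for each a ∈ X, and g(b) = 3 if b ∈ {3, 4} else g(b) = b.
Then g ∘ f = f is injective (X ⊂ Y and f is the inclusion), but g(3) = g(4) = 3 with 3 ≠ 4, so g is not injective.

not injective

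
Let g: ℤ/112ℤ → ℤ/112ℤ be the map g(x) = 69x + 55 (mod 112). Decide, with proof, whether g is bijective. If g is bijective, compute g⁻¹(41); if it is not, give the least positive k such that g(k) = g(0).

42

By definition, g is injective if g(s) = g(t) implies s = t.
Suppose g(s) = g(t) in ℤ/112ℤ. Then 69s + 55 ≡ 69t + 55 (mod 112), thus 69(s − t) ≡ 0 (mod 112).
Since gcd(69, 112) = 1, 69 is invertible modulo 112, so s − t ≡ 0 (mod 112), i.e. s = t.
We now compute 69⁻¹ mod 112 explicitly. Euclid's algorithm: 112 = 1·69 + 43, 69 = 1·43 + 26, 43 = 1·26 + 17, 26 = 1·17 + 9, 17 = 1·9 + 8, 9 = 1·8 + 1; back-substituting gives 1 = 13·69 − 8·112, so 69⁻¹ ≡ 13 (mod 112).
For any y ∈ ℤ/112ℤ, x = 13(y − 55) mod 112 satisfies g(x) = 69·13(y − 55) + 55 ≡ y (since 69·13 ≡ 1 mod 112). So every y has a preimage.
Thus g is bijective.
Since g is bijective, we compute g⁻¹(41): solve 69x + 55 ≡ 41 (mod 112), i.e. 69x ≡ 98 (mod 112).
Multiplying by 69⁻¹ = 13 gives x ≡ 13·98 = 1274 = 11·112 + 42 ≡ 42 (mod 112).
Check: g(42) = 69·42 + 55 = 2953 = 26·112 + 41 ≡ 41 (mod 112).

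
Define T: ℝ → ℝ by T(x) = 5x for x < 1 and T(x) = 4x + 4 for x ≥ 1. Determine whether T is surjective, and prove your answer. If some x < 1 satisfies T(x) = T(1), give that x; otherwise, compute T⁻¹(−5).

-1

Both pieces are strictly increasing (slopes 5 and 4), so each is injective on its own interval.
The left piece maps (−∞, 1) onto (−∞, 5); the right piece maps [1, ∞) onto [8, ∞).
The union (−∞, 5) ∪ [8, ∞) omits the interval between 5 and 8; in particular 5 has no preimage. So T is not surjective.
Because the two images are disjoint, no x < 1 has T(x) = T(1), so we compute T⁻¹(−5): −5 lies in (−∞, 5), so solve 5x = −5: x = (−5 − 0)/5 = −1.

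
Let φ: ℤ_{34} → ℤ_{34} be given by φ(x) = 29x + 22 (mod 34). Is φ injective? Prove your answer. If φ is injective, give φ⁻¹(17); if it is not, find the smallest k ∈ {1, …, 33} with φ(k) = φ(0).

Suppose φ(u) = φ(v) in ℤ_{34}. Then 29u + 22 ≡ 29v + 22 (mod 34), hence 29(u − v) ≡ 0 (mod 34).
Since gcd(29, 34) = 1, 29 is invertible modulo 34, so u − v ≡ 0 (mod 34), i.e. u = v.
Thus φ is injective.
We now compute 29⁻¹ mod 34 explicitly. Euclid's algorithm: 34 = 1·29 + 5, 29 = 5·5 + 4, 5 = 1·4 + 1; back-substituting gives 1 = 27·29 − 23·34, so 29⁻¹ ≡ 27 (mod 34).
Since φ is injective, we find φ⁻¹(17): we need 29x ≡ 17 − 22 ≡ 29 (mod 34). Using 29⁻¹ = 27: x ≡ 27·29 = 783 = 23·34 + 1, so x = 1.
Check: φ(1) = 29·1 + 22 = 51 = 1·34 + 17 ≡ 17 (mod 34).

1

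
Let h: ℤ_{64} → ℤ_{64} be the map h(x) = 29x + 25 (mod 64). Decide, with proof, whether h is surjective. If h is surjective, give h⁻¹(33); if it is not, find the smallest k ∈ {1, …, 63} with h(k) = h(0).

40

Since gcd(29, 64) = 1, 29 is invertible modulo 64. Euclid's algorithm: 64 = 2·29 + 6, 29 = 4·6 + 5, 6 = 1·5 + 1; back-substituting gives 1 = 53·29 − 24·64, so 29⁻¹ ≡ 53 (mod 64).
Then y ↦ 53(y − 25) is a two-sided inverse to h, so every y ∈ ℤ_{64} has a preimage.
Thus h is surjective.
Since h is surjective, we compute h⁻¹(33): solve 29x + 25 ≡ 33 (mod 64), i.e. 29x ≡ 8 (mod 64).
Multiplying by 29⁻¹ = 53 gives x ≡ 53·8 = 424 = 6·64 + 40 ≡ 40 (mod 64).
Check: h(40) = 29·40 + 25 = 1185 = 18·64 + 33 ≡ 33 (mod 64).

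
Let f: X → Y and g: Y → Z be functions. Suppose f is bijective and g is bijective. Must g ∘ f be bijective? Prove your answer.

Injectivity: if g(f(a)) = g(f(b)) then f(a) = f(b) (g injective) so a = b (f injective).
Surjectivity: for c ∈ Z pick b with g(b) = c, then a with f(a) = b; then (g ∘ f)(a) = c.
Hence g ∘ f is bijective.

bijective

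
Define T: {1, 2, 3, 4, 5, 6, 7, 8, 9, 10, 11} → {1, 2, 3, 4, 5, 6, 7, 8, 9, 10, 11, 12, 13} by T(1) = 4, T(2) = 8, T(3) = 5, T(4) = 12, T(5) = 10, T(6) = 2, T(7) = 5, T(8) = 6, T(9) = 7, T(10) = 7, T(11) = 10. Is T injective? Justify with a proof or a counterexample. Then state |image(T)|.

T(3) = 5 = T(7) with 3 ≠ 7, so T is not injective.
The image of T is {2, 4, 5, 6, 7, 8, 10, 12}, which has 8 elements.

8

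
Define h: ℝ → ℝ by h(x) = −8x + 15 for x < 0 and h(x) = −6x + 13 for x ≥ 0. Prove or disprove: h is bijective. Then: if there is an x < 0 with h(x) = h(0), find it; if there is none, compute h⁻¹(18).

Both pieces are strictly decreasing (slopes −8 and −6), so each is injective on its own interval.
The left piece maps (−∞, 0) onto (15, ∞); the right piece maps [0, ∞) onto (−∞, 13].
The images leave a gap (15 has no preimage), so h is not surjective, hence not bijective.
Because the two images are disjoint, no x < 0 has h(x) = h(0), so we compute h⁻¹(18): 18 lies in (15, ∞), so solve −8x + 15 = 18: x = (18 − 15)/(−8) = −3/8.

-3/8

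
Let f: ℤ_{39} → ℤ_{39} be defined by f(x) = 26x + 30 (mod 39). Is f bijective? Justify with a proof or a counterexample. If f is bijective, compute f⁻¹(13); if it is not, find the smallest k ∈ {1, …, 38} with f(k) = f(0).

3

We have gcd(26, 39) = 13 > 1. Taking a = 0 and b = 3: f(0) = 30 and f(3) = 26·3 + 30 = 108 ≡ 30 (mod 39).
So f(0) = f(3) while 0 ≠ 3, thus f is not injective, hence not bijective.
Since f is not bijective, we find the least positive k with f(k) = f(0): this means 26k ≡ 0 (mod 39), i.e. 39 ∣ 26k. Since gcd(26, 39) = 13, dividing through by 13 this holds exactly when 3 ∣ 2k, and as gcd(2, 3) = 1, exactly when 3 ∣ k.
The smallest positive such k is 3.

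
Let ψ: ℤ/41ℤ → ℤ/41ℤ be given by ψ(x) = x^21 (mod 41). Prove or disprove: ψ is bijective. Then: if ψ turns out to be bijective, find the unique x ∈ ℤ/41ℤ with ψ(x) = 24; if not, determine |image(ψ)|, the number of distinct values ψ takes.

17

Since 41 is prime, the nonzero elements of ℤ/41ℤ form a cyclic group of order 40.
As gcd(21, 40) = 1, raising to the 21st power is a bijection on this group: if a^21 ≡ b^21 then (ab^{−1})^21 = 1, and the only element of order dividing gcd(21, 40) = 1 is 1, so a = b.
With ψ(0) = 0 this makes ψ injective on all of ℤ/41ℤ, hence bijective (finite equal-size domain and codomain). In particular ψ is bijective.
Since ψ is bijective, we find the preimage of 24. The inverse of x ↦ x^21 on (ℤ/41ℤ)^× is x ↦ x^21, because 21·21 = 441 = 11·40 + 1 ≡ 1 (mod 40) and x^{40} = 1 for x ≠ 0 (Fermat). So ψ⁻¹(24) = 24^21 mod 41.
Repeated squaring mod 41: 24^1 ≡ 24, 24^2 ≡ 24² = 576 ≡ 2, 24^4 ≡ 2² = 4, 24^8 ≡ 4² = 16, 24^16 ≡ 16² = 256 ≡ 10. Since 21 = 16 + 4 + 1, 24^21 ≡ 10·4·24: 10·4 = 40, then 40·24 = 960 ≡ 17. So 24^21 ≡ 17 (mod 41).
Hence ψ⁻¹(24) = 17.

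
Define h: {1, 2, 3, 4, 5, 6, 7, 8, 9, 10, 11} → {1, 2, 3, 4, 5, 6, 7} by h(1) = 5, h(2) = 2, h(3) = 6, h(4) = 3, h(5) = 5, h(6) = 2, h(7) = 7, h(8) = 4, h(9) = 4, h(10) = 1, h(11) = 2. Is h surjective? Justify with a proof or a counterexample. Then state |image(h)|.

7

Every element of the codomain has a preimage: 1 = h(10), 2 = h(2), 3 = h(4), 4 = h(8), 5 = h(1), 6 = h(3), 7 = h(7).
Therefore h is surjective.
The image of h is {1, 2, 3, 4, 5, 6, 7}, which has 7 elements.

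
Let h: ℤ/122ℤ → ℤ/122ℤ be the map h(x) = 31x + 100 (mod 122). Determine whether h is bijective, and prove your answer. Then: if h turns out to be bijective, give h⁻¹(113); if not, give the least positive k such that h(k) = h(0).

If h(s) = h(t), then 31s ≡ 31t (mod 122). Because gcd(31, 122) = 1, we may cancel 31 to get s ≡ t (mod 122).
We now compute 31⁻¹ mod 122 explicitly. Euclid's algorithm: 122 = 3·31 + 29, 31 = 1·29 + 2, 29 = 14·2 + 1; back-substituting gives 1 = 63·31 − 16·122, so 31⁻¹ ≡ 63 (mod 122).
Then y ↦ 63(y − 100) is a two-sided inverse to h, so every y ∈ ℤ/122ℤ has a preimage.
Hence h is bijective.
Since h is bijective, we compute h⁻¹(113): solve 31x + 100 ≡ 113 (mod 122), i.e. 31x ≡ 13 (mod 122).
Multiplying by 31⁻¹ = 63 gives x ≡ 63·13 = 819 = 6·122 + 87 ≡ 87 (mod 122).
Check: h(87) = 31·87 + 100 = 2797 = 22·122 + 113 ≡ 113 (mod 122).

87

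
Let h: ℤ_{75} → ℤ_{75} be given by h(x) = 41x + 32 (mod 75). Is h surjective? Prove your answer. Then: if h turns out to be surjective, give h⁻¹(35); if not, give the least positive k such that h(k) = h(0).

33

Recall: h is surjective if every y in the codomain equals h(x) for some x in the domain.
Since gcd(41, 75) = 1, 41 is invertible modulo 75. Euclid's algorithm: 75 = 1·41 + 34, 41 = 1·34 + 7, 34 = 4·7 + 6, 7 = 1·6 + 1; back-substituting gives 1 = 11·41 − 6·75, so 41⁻¹ ≡ 11 (mod 75).
For any y ∈ ℤ_{75}, x = 11(y − 32) mod 75 satisfies h(x) = 41·11(y − 32) + 32 ≡ y (since 41·11 ≡ 1 mod 75). So every y has a preimage.
Thus h is surjective.
Since h is surjective, we find h⁻¹(35): we need 41x ≡ 35 − 32 ≡ 3 (mod 75). Using 41⁻¹ = 11: x ≡ 11·3 = 33, so x = 33.
Check: h(33) = 41·33 + 32 = 1385 = 18·75 + 35 ≡ 35 (mod 75).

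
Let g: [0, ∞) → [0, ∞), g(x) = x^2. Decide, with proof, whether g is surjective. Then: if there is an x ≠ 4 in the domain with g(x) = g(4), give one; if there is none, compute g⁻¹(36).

For any y ∈ [0, ∞), x = y^{1/2} ∈ [0, ∞) gives g(x) = y, so g is surjective.
Since x ↦ x^2 is strictly increasing on [0, ∞), it is injective there, so no x ≠ 4 in the domain has g(x) = g(4). We therefore compute g⁻¹(36) = 36^{1/2} = 6 (indeed 6^2 = 36).

6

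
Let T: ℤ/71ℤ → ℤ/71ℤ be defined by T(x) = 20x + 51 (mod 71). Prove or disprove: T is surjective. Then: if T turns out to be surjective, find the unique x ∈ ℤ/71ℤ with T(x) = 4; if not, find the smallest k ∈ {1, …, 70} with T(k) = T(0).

Since gcd(20, 71) = 1, 20 is invertible modulo 71. Euclid's algorithm: 71 = 3·20 + 11, 20 = 1·11 + 9, 11 = 1·9 + 2, 9 = 4·2 + 1; back-substituting gives 1 = 32·20 − 9·71, so 20⁻¹ ≡ 32 (mod 71).
For any y ∈ ℤ/71ℤ, x = 32(y − 51) mod 71 satisfies T(x) = 20·32(y − 51) + 51 ≡ y (since 20·32 ≡ 1 mod 71). So every y has a preimage.
So T is surjective.
Since T is surjective, we find T⁻¹(4): we need 20x ≡ 4 − 51 ≡ 24 (mod 71). Using 20⁻¹ = 32: x ≡ 32·24 = 768 = 10·71 + 58, so x = 58.
Check: T(58) = 20·58 + 51 = 1211 = 17·71 + 4 ≡ 4 (mod 71).

58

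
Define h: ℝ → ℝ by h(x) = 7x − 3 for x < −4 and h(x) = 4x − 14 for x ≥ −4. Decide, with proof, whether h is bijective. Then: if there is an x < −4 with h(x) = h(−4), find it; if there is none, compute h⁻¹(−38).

-5

Both pieces are strictly increasing (slopes 7 and 4), so each is injective on its own interval.
The left piece maps (−∞, −4) onto (−∞, −31); the right piece maps [−4, ∞) onto [−30, ∞).
The images leave a gap (−31 has no preimage), so h is not surjective, hence not bijective.
Because the two images are disjoint, no x < −4 has h(x) = h(−4), so we compute h⁻¹(−38): −38 lies in (−∞, −31), so solve 7x − 3 = −38: x = (−38 + 3)/7 = −5.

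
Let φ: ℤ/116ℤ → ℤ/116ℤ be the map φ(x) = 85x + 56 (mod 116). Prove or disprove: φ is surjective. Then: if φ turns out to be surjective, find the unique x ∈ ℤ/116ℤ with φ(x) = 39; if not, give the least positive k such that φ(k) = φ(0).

Since gcd(85, 116) = 1, 85 is invertible modulo 116. Euclid's algorithm: 116 = 1·85 + 31, 85 = 2·31 + 23, 31 = 1·23 + 8, 23 = 2·8 + 7, 8 = 1·7 + 1; back-substituting gives 1 = 101·85 − 74·116, so 85⁻¹ ≡ 101 (mod 116).
Then y ↦ 101(y − 56) is a two-sided inverse to φ, so every y ∈ ℤ/116ℤ has a preimage.
Thus φ is surjective.
Since φ is surjective, we compute φ⁻¹(39): solve 85x + 56 ≡ 39 (mod 116), i.e. 85x ≡ 99 (mod 116).
Multiplying by 85⁻¹ = 101 gives x ≡ 101·99 = 9999 = 86·116 + 23 ≡ 23 (mod 116).
Check: φ(23) = 85·23 + 56 = 2011 = 17·116 + 39 ≡ 39 (mod 116).

23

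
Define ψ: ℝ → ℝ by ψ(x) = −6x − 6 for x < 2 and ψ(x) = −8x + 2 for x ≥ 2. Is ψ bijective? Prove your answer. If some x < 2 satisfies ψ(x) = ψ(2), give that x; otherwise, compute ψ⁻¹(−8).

4/3

Both pieces are strictly decreasing (slopes −6 and −8), so each is injective on its own interval.
The left piece maps (−∞, 2) onto (−18, ∞); the right piece maps [2, ∞) onto (−∞, −14].
These images overlap. In particular ψ(2) = −14 (right piece), and solving −6x − 6 = −14 on the left piece gives x = 4/3 < 2.
So ψ(4/3) = ψ(2) with 4/3 ≠ 2, and ψ is not injective, hence not bijective. This x = 4/3 is the requested value below 2.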